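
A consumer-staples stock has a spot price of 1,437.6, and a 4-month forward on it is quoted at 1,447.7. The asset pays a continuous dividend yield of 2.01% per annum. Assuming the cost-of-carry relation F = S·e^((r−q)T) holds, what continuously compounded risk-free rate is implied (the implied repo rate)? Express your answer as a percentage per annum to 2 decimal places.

4.11%

From F = S·e^((r−q)T): (r − q) = ln(F/S)/T
ln(1447.7/1437.6) = ln(1.007026) = 0.007001
(r − q) = 0.007001 / (4/12) = 0.021003
r = ln(F/S)/T + q = 0.021003 + 0.0201 = 0.041103
r = 4.11%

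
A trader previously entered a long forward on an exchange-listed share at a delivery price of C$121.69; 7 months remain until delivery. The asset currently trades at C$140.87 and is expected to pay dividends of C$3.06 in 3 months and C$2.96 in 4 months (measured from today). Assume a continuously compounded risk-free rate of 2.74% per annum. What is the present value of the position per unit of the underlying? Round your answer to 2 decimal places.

C$15.14

PV(remaining dividends) I = 3.06·e^(−0.0274·3/12) + 2.96·e^(−0.0274·4/12) = 5.9722
Current forward F = (S − I)·e^(rT) = (140.87 − 5.9722)·e^(0.0274·7/12) = 134.8978 × 1.016112 = 137.0713
Value (long) = (F − K)·e^(−rT) = (137.0713 − 121.69) × 0.984144 = 15.1374
Value = C$15.14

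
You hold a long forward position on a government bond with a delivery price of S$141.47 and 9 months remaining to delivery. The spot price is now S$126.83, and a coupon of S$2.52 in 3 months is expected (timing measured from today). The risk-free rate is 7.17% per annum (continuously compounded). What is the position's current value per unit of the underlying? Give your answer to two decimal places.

PV(remaining coupons) I = 2.52·e^(−0.0717·3/12) = 2.4752
Current forward F = (S − I)·e^(rT) = (126.83 − 2.4752)·e^(0.0717·9/12) = 124.3548 × 1.055247 = 131.2250
Value (long) = (F − K)·e^(−rT) = (131.2250 − 141.47) × 0.947645 = -9.7086
Value = -S$9.71

-S$9.71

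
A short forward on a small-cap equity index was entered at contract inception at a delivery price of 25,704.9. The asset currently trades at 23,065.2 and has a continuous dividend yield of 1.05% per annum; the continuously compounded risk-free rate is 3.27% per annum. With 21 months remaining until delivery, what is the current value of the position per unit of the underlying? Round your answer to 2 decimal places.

1629.99

Current fair forward for the remaining 21 months: F = S·e^((r − q)·T), (r − q) = 0.0327 − 0.0105 = 0.0222
F = 23065.2 · e^(0.0222 × 21/12) = 23065.2 × 1.03961453 = 23978.9171
Value of long forward = (F − K)·e^(−rT) = (23978.9171 − 25704.9) · e^(−0.0327·21/12)
= -1725.9829 × 0.94438156 = -1629.99
Short position value = −(long value) = 1629.99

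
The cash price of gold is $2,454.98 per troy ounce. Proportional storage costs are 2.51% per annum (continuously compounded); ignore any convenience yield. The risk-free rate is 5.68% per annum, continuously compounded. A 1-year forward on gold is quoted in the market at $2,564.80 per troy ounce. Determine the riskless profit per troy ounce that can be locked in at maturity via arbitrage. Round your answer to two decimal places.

Fair forward: F* = S·e^(carry·T), with carry = (r + u) = 0.0568 + 0.0251 = 0.0819
F* = 2454.98 · e^(0.0819 × 1) = 2454.98 · e^0.08190000 = 2454.98 × 1.08534727 = $2664.5058
Market $2564.80 < fair $2664.5058: forward underpriced → reverse cash-and-carry (short spot, go long the forward).
At maturity, profit = |F_mkt − F*| = |2564.80 − 2664.5058| = $99.71 per troy ounce

$99.71 per troy ounce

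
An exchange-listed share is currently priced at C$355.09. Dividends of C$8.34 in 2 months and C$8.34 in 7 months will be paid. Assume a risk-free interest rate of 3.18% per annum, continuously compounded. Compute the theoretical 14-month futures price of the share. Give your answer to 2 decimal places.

PV(dividends) I = 8.34·e^(−0.0318·2/12) + 8.34·e^(−0.0318·7/12)
I = 8.2959 + 8.1867 = 16.4826
F = (S − I)·e^(rT) = (355.09 − 16.4826) · e^(0.0318·14/12)
= 338.6074 · e^0.037100 = 338.6074 × 1.037797 = C$351.41

C$351.41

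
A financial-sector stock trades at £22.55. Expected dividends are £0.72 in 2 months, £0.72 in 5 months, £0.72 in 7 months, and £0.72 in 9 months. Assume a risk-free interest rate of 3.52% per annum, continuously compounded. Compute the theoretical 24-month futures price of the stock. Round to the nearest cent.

PV(dividends) I = 0.72·e^(−0.0352·2/12) + 0.72·e^(−0.0352·5/12) + 0.72·e^(−0.0352·7/12) + 0.72·e^(−0.0352·9/12)
I = 0.7158 + 0.7095 + 0.7054 + 0.7012 = 2.8319
F = (S − I)·e^(rT) = (22.55 − 2.8319) · e^(0.0352·24/12)
= 19.7181 · e^0.070400 = 19.7181 × 1.072937 = £21.16

£21.16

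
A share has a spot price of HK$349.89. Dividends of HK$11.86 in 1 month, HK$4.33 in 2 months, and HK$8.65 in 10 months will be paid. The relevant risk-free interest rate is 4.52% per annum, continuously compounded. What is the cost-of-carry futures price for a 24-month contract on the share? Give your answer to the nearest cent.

HK$356.24

PV(dividends) I = 11.86·e^(−0.0452·1/12) + 4.33·e^(−0.0452·2/12) + 8.65·e^(−0.0452·10/12)
I = 11.8154 + 4.2975 + 8.3302 = 24.4431
F = (S − I)·e^(rT) = (349.89 − 24.4431) · e^(0.0452·24/12)
= 325.4469 · e^0.090400 = 325.4469 × 1.094612 = HK$356.24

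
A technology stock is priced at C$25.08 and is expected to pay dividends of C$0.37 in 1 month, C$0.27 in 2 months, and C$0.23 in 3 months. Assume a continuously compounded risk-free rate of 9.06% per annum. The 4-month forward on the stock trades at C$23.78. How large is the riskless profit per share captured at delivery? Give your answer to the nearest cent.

PV(dividends) I = 0.37·e^(−0.0906·1/12) + 0.27·e^(−0.0906·2/12) + 0.23·e^(−0.0906·3/12) = 0.8580
Fair forward F* = (S − I)·e^(rT) = (25.08 − 0.8580)·e^0.030200 = 24.2220 × 1.030661 = 24.9647
Market C$23.78 < fair 24.9647: forward underpriced → reverse cash-and-carry (short the stock, invest proceeds at r, pay the dividends, go long the forward).
Profit at T = |F_mkt − F*| = |23.78 − 24.9647| = C$1.18 per share

C$1.18 per share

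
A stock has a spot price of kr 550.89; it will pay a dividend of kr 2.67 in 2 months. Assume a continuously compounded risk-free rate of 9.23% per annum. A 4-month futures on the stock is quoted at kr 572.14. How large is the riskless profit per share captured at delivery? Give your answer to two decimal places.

PV(dividends) I = 2.67·e^(−0.0923·2/12) = 2.6292
Fair futures F* = (S − I)·e^(rT) = (550.89 − 2.6292)·e^0.030767 = 548.2608 × 1.031245 = 565.3912
Market kr 572.14 > fair 565.3912: forward overpriced → cash-and-carry (borrow at r, buy the stock and collect the dividends, short the forward).
Profit at T = |F_mkt − F*| = |572.14 − 565.3912| = kr 6.75 per share

kr 6.75 per share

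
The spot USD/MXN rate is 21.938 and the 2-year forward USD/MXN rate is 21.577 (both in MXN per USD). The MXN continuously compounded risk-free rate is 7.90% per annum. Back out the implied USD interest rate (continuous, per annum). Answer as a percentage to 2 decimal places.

8.73%

F = S·e^((r_MXN − r_USD)T) ⇒ r_USD = r_MXN − ln(F/S)/T
ln(21.577/21.938) = -0.016592; /(2) = -0.008296
r_USD = 0.0790 + 0.008296 = 0.087296
r_USD = 8.73%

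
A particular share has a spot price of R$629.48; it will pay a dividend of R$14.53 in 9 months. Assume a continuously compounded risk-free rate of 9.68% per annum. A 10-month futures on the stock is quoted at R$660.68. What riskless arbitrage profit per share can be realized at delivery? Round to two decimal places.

PV(dividends) I = 14.53·e^(−0.0968·9/12) = 13.5125
Fair futures F* = (S − I)·e^(rT) = (629.48 − 13.5125)·e^0.080667 = 615.9675 × 1.084010 = 667.7149
Market R$660.68 < fair 667.7149: forward underpriced → reverse cash-and-carry (short the stock, invest proceeds at r, pay the dividends, go long the forward).
Profit at T = |F_mkt − F*| = |660.68 − 667.7149| = R$7.03 per share

R$7.03 per share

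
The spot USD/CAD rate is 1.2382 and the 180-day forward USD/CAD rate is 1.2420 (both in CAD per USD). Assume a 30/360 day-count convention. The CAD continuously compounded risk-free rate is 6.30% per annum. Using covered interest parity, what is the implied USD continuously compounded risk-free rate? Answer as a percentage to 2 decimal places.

F = S·e^((r_CAD − r_USD)T) ⇒ r_USD = r_CAD − ln(F/S)/T
ln(1.2420/1.2382) = 0.003064; /(180/360) = 0.006128
r_USD = 0.0630 − 0.006128 = 0.056872
r_USD = 5.69%

5.69%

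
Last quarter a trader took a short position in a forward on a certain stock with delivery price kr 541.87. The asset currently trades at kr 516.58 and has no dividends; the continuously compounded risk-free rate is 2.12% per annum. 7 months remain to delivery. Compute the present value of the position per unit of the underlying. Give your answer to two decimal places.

Current fair forward for the remaining 7 months: F = S·e^(r·T), r = 0.0212
F = 516.58 · e^(0.0212 × 7/12) = 516.58 × 1.012443 = 523.0078
Value of long forward = (F − K)·e^(−rT) = (523.0078 − 541.87) · e^(−0.0212·7/12)
= -18.8622 × 0.987709 = -18.63
Short position value = −(long value) = kr 18.63

kr 18.63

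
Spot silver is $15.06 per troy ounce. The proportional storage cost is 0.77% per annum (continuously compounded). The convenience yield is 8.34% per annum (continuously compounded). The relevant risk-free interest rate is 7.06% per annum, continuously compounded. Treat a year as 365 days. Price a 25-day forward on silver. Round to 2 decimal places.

Net carry = r + u − y = 0.0706 + 0.0077 − 0.0834 = -0.0051
F = S·e^((r+u−y)T) = 15.06 · e^(-0.0051 × 25/365) = 15.06 · e^-0.000349
= 15.06 × 0.999651 = $15.05 per troy ounce

$15.05 per troy ounce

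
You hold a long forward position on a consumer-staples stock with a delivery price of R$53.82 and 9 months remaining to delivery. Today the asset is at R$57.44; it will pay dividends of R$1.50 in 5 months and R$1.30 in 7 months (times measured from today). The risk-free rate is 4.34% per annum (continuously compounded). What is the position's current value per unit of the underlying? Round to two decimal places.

R$2.60

PV(remaining dividends) I = 1.50·e^(−0.0434·5/12) + 1.30·e^(−0.0434·7/12) = 2.7406
Current forward F = (S − I)·e^(rT) = (57.44 − 2.7406)·e^(0.0434·9/12) = 54.6994 × 1.033086 = 56.5092
Value (long) = (F − K)·e^(−rT) = (56.5092 − 53.82) × 0.967974 = 2.6031
Value = R$2.60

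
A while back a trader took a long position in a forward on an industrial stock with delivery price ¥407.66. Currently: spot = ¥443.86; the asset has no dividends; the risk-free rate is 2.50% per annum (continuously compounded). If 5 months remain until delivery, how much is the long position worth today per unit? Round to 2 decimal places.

Current fair forward for the remaining 5 months: F = S·e^(r·T), r = 0.0250
F = 443.86 · e^(0.0250 × 5/12) = 443.86 × 1.010471 = 448.5077
Value of long forward = (F − K)·e^(−rT) = (448.5077 − 407.66) · e^(−0.0250·5/12)
= 40.8477 × 0.989637 = 40.42

¥40.42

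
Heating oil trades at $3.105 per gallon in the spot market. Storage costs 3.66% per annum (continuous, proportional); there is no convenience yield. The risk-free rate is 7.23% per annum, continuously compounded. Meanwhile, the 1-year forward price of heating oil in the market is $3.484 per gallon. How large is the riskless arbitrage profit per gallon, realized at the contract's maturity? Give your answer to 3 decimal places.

Fair forward: F* = S·e^(carry·T), with carry = (r + u) = 0.0723 + 0.0366 = 0.1089
F* = 3.105 · e^(0.1089 × 12/12) = 3.105 · e^0.108900 = 3.105 × 1.115051 = $3.4622
Market $3.484 > fair $3.4622: forward overpriced → cash-and-carry (buy spot, short the forward).
At maturity, profit = |F_mkt − F*| = |3.484 − 3.4622| = $0.022 per gallon

$0.022 per gallon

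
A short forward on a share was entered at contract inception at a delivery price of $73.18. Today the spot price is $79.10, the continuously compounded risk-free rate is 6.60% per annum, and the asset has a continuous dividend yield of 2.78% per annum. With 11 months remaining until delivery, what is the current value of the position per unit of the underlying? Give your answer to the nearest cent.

Current fair forward for the remaining 11 months: F = S·e^((r − q)·T), (r − q) = 0.0660 − 0.0278 = 0.0382
F = 79.10 · e^(0.0382 × 11/12) = 79.10 × 1.035637 = 81.9189
Value of long forward = (F − K)·e^(−rT) = (81.9189 − 73.18) · e^(−0.0660·11/12)
= 8.7389 × 0.941294 = 8.23
Short position value = −(long value) = -$8.23

-$8.23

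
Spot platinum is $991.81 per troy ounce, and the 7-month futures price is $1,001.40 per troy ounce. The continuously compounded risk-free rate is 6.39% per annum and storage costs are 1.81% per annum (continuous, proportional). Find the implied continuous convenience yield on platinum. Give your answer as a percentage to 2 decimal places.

F = S·e^((r+u−y)T) ⇒ (r+u−y) = ln(F/S)/T
ln(1001.40/991.81) = 0.009623; /T ⇒ 0.016497
y = r + u − ln(F/S)/T = 0.0639 + 0.0181 − 0.016497 = 0.065503
y = 6.55%

6.55%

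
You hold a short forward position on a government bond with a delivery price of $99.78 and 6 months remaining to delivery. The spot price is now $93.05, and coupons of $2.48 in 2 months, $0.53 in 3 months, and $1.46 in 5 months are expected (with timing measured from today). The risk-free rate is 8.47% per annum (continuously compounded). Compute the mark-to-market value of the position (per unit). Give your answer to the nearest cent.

PV(remaining coupons) I = 2.48·e^(−0.0847·2/12) + 0.53·e^(−0.0847·3/12) + 1.46·e^(−0.0847·5/12) = 4.3735
Current forward F = (S − I)·e^(rT) = (93.05 − 4.3735)·e^(0.0847·6/12) = 88.6765 × 1.043260 = 92.5126
Value (long) = (F − K)·e^(−rT) = (92.5126 − 99.78) × 0.958534 = -6.9660
Short position value = −(long value) = $6.97

$6.97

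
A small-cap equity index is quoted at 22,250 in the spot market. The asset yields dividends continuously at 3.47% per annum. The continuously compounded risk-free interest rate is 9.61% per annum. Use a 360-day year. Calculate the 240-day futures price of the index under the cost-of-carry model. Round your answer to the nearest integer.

23,180

F = S·e^((r − q)T) = 22250 · e^((0.0961 − 0.0347) × 240/360)
= 22250 · e^0.040933 = 22250 × 1.041782
F = 23,180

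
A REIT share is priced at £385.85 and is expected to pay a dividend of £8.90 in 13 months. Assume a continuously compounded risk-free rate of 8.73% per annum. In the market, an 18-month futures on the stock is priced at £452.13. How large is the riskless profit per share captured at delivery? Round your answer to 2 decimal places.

£21.53 per share

PV(dividends) I = 8.90·e^(−0.0873·13/12) = 8.0969
Fair futures F* = (S − I)·e^(rT) = (385.85 − 8.0969)·e^0.130950 = 377.7531 × 1.139911 = 430.6049
Market £452.13 > fair 430.6049: forward overpriced → cash-and-carry (borrow at r, buy the stock and collect the dividends, short the forward).
Profit at T = |F_mkt − F*| = |452.13 − 430.6049| = £21.53 per share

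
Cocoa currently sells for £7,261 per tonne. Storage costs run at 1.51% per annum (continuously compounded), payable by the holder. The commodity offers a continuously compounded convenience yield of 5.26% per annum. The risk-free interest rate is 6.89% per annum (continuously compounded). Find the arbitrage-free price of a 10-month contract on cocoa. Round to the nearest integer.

£7,454 per tonne

Net carry = r + u − y = 0.0689 + 0.0151 − 0.0526 = 0.0314
F = S·e^((r+u−y)T) = 7261 · e^(0.0314 × 10/12) = 7261 · e^0.026167
= 7261 × 1.026512 = £7,454 per tonne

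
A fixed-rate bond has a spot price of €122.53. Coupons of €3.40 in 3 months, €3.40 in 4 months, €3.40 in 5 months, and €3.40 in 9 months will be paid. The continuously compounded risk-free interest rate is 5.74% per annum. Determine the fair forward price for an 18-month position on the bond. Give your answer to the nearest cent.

PV(coupons) I = 3.40·e^(−0.0574·3/12) + 3.40·e^(−0.0574·4/12) + 3.40·e^(−0.0574·5/12) + 3.40·e^(−0.0574·9/12)
I = 3.3516 + 3.3356 + 3.3196 + 3.2567 = 13.2635
F = (S − I)·e^(rT) = (122.53 − 13.2635) · e^(0.0574·18/12)
= 109.2665 · e^0.086100 = 109.2665 × 1.089915 = €119.09

€119.09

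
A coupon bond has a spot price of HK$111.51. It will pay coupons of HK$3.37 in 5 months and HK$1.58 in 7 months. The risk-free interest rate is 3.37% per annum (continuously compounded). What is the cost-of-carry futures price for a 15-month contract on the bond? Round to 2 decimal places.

PV(coupons) I = 3.37·e^(−0.0337·5/12) + 1.58·e^(−0.0337·7/12)
I = 3.3230 + 1.5492 = 4.8722
F = (S − I)·e^(rT) = (111.51 − 4.8722) · e^(0.0337·15/12)
= 106.6378 · e^0.042125 = 106.6378 × 1.043025 = HK$111.23

HK$111.23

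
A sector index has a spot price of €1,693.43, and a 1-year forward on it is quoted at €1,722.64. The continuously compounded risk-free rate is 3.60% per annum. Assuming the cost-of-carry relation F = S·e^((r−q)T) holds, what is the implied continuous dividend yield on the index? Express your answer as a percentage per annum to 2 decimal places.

From F = S·e^((r−q)T): (r − q) = ln(F/S)/T
ln(1722.64/1693.43) = ln(1.017249) = 0.017102
(r − q) = 0.017102 / (1) = 0.017102
q = r − ln(F/S)/T = 0.0360 − 0.017102 = 0.018898
q = 1.89%

1.89%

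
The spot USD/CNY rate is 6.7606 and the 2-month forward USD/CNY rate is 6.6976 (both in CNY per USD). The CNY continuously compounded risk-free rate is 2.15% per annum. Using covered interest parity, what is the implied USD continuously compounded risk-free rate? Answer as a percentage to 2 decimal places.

7.77%

F = S·e^((r_CNY − r_USD)T) ⇒ r_USD = r_CNY − ln(F/S)/T
ln(6.6976/6.7606) = -0.009362; /(2/12) = -0.056172
r_USD = 0.0215 + 0.056172 = 0.077672
r_USD = 7.77%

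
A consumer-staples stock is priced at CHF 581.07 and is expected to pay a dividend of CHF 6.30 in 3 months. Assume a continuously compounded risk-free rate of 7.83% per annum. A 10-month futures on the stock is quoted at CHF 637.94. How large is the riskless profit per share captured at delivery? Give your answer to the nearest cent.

CHF 24.29 per share

PV(dividends) I = 6.30·e^(−0.0783·3/12) = 6.1779
Fair futures F* = (S − I)·e^(rT) = (581.07 − 6.1779)·e^0.065250 = 574.8921 × 1.067426 = 613.6548
Market CHF 637.94 > fair 613.6548: forward overpriced → cash-and-carry (borrow at r, buy the stock and collect the dividends, short the forward).
Profit at T = |F_mkt − F*| = |637.94 − 613.6548| = CHF 24.29 per share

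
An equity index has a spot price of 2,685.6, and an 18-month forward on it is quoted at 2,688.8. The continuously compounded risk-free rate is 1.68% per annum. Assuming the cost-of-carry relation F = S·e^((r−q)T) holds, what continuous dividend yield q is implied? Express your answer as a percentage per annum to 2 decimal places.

1.60%

From F = S·e^((r−q)T): (r − q) = ln(F/S)/T
ln(2688.8/2685.6) = ln(1.001192) = 0.001191
(r − q) = 0.001191 / (18/12) = 0.000794
q = r − ln(F/S)/T = 0.0168 − 0.000794 = 0.016006
q = 1.60%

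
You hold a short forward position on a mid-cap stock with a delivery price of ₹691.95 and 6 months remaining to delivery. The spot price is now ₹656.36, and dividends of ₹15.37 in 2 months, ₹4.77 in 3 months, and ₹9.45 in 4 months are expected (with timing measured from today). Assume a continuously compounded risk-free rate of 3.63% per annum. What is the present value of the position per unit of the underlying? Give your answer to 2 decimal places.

₹52.48

PV(remaining dividends) I = 15.37·e^(−0.0363·2/12) + 4.77·e^(−0.0363·3/12) + 9.45·e^(−0.0363·4/12) = 29.3405
Current forward F = (S − I)·e^(rT) = (656.36 − 29.3405)·e^(0.0363·6/12) = 627.0195 × 1.018316 = 638.5040
Value (long) = (F − K)·e^(−rT) = (638.5040 − 691.95) × 0.982014 = -52.4847
Short position value = −(long value) = ₹52.48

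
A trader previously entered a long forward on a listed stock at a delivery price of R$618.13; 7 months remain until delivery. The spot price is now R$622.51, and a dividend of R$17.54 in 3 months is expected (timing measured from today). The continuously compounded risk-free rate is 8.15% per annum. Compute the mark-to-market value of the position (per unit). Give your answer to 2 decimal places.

R$15.89

PV(remaining dividends) I = 17.54·e^(−0.0815·3/12) = 17.1862
Current forward F = (S − I)·e^(rT) = (622.51 − 17.1862)·e^(0.0815·7/12) = 605.3238 × 1.048690 = 634.7970
Value (long) = (F − K)·e^(−rT) = (634.7970 − 618.13) × 0.953571 = 15.8932
Value = R$15.89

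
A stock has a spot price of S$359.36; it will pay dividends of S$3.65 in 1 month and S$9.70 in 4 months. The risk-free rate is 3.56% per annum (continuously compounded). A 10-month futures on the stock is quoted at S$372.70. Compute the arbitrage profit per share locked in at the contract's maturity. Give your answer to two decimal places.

PV(dividends) I = 3.65·e^(−0.0356·1/12) + 9.70·e^(−0.0356·4/12) = 13.2248
Fair futures F* = (S − I)·e^(rT) = (359.36 − 13.2248)·e^0.029667 = 346.1352 × 1.030111 = 356.5577
Market S$372.70 > fair 356.5577: forward overpriced → cash-and-carry (borrow at r, buy the stock and collect the dividends, short the forward).
Profit at T = |F_mkt − F*| = |372.70 − 356.5577| = S$16.14 per share

S$16.14 per share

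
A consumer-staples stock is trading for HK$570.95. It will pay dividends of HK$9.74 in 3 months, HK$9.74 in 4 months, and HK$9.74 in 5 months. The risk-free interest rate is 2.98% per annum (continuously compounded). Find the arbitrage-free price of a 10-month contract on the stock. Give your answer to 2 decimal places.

HK$555.65

PV(dividends) I = 9.74·e^(−0.0298·3/12) + 9.74·e^(−0.0298·4/12) + 9.74·e^(−0.0298·5/12)
I = 9.6677 + 9.6437 + 9.6198 = 28.9312
F = (S − I)·e^(rT) = (570.95 − 28.9312) · e^(0.0298·10/12)
= 542.0188 · e^0.024833 = 542.0188 × 1.025144 = HK$555.65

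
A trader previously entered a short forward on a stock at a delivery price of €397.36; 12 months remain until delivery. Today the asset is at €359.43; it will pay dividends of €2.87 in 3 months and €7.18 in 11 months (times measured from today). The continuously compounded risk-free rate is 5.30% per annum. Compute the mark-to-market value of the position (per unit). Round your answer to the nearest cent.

PV(remaining dividends) I = 2.87·e^(−0.0530·3/12) + 7.18·e^(−0.0530·11/12) = 9.6717
Current forward F = (S − I)·e^(rT) = (359.43 − 9.6717)·e^(0.0530·12/12) = 349.7583 × 1.054430 = 368.7956
Value (long) = (F − K)·e^(−rT) = (368.7956 − 397.36) × 0.948380 = -27.0899
Short position value = −(long value) = €27.09

€27.09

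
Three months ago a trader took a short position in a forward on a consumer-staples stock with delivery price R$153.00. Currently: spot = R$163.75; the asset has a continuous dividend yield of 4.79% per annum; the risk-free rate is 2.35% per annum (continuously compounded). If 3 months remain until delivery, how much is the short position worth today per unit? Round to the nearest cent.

Current fair forward for the remaining 3 months: F = S·e^((r − q)·T), (r − q) = 0.0235 − 0.0479 = -0.0244
F = 163.75 · e^(-0.0244 × 3/12) = 163.75 × 0.993919 = 162.7542
Value of long forward = (F − K)·e^(−rT) = (162.7542 − 153.00) · e^(−0.0235·3/12)
= 9.7542 × 0.994142 = 9.70
Short position value = −(long value) = -R$9.70

-R$9.70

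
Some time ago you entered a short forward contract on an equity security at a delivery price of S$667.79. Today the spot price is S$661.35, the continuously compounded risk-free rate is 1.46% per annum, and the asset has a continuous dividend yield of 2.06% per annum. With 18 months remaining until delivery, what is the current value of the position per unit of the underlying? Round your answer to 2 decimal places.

S$12.10

Current fair forward for the remaining 18 months: F = S·e^((r − q)·T), (r − q) = 0.0146 − 0.0206 = -0.0060
F = 661.35 · e^(-0.0060 × 18/12) = 661.35 × 0.991040 = 655.4243
Value of long forward = (F − K)·e^(−rT) = (655.4243 − 667.79) · e^(−0.0146·18/12)
= -12.3657 × 0.978338 = -12.10
Short position value = −(long value) = S$12.10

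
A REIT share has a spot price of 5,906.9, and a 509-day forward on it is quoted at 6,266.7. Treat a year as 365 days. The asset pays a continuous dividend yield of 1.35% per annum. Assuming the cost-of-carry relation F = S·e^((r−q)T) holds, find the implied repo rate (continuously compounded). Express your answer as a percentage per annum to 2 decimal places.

From F = S·e^((r−q)T): (r − q) = ln(F/S)/T
ln(6266.7/5906.9) = ln(1.060912) = 0.059129
(r − q) = 0.059129 / (509/365) = 0.042401
r = ln(F/S)/T + q = 0.042401 + 0.0135 = 0.055901
r = 5.59%

5.59%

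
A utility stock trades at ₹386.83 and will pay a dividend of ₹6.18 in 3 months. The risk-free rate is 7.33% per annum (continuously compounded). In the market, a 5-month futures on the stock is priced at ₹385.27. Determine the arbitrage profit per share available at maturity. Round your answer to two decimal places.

PV(dividends) I = 6.18·e^(−0.0733·3/12) = 6.0678
Fair futures F* = (S − I)·e^(rT) = (386.83 − 6.0678)·e^0.030542 = 380.7622 × 1.031013 = 392.5708
Market ₹385.27 < fair 392.5708: forward underpriced → reverse cash-and-carry (short the stock, invest proceeds at r, pay the dividends, go long the forward).
Profit at T = |F_mkt − F*| = |385.27 − 392.5708| = ₹7.30 per share

₹7.30 per share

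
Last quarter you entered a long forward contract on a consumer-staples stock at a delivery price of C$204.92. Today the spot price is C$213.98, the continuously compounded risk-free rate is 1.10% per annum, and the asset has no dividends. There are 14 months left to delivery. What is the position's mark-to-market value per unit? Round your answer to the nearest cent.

Current fair forward for the remaining 14 months: F = S·e^(r·T), r = 0.0110
F = 213.98 · e^(0.0110 × 14/12) = 213.98 × 1.012916 = 216.7438
Value of long forward = (F − K)·e^(−rT) = (216.7438 − 204.92) · e^(−0.0110·14/12)
= 11.8238 × 0.987249 = 11.67

C$11.67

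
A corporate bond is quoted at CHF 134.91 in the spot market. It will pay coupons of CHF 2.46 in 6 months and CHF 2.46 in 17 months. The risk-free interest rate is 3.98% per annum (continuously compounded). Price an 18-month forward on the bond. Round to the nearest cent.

CHF 138.18

PV(coupons) I = 2.46·e^(−0.0398·6/12) + 2.46·e^(−0.0398·17/12)
I = 2.4115 + 2.3251 = 4.7366
F = (S − I)·e^(rT) = (134.91 − 4.7366) · e^(0.0398·18/12)
= 130.1734 · e^0.059700 = 130.1734 × 1.061518 = CHF 138.18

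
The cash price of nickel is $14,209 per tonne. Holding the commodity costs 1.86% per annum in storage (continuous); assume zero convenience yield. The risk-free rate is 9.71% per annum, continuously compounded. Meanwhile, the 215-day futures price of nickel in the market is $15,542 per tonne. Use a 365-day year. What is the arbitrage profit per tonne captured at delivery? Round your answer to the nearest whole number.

Fair futures: F* = S·e^(carry·T), with carry = (r + u) = 0.0971 + 0.0186 = 0.1157
F* = 14209 · e^(0.1157 × 215/365) = 14209 · e^0.068152 = 14209 × 1.070528 = $15211.1324
Market $15542 > fair $15211.1324: forward overpriced → cash-and-carry (buy spot, short the forward).
At maturity, profit = |F_mkt − F*| = |15542 − 15211.1324| = $331 per tonne

$331 per tonne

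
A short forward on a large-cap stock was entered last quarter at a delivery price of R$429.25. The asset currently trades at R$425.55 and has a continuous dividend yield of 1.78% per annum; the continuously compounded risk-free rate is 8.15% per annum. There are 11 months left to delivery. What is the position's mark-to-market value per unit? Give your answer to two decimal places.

-R$20.31

Current fair forward for the remaining 11 months: F = S·e^((r − q)·T), (r − q) = 0.0815 − 0.0178 = 0.0637
F = 425.55 · e^(0.0637 × 11/12) = 425.55 × 1.060130 = 451.1383
Value of long forward = (F − K)·e^(−rT) = (451.1383 − 429.25) · e^(−0.0815·11/12)
= 21.8883 × 0.928014 = 20.31
Short position value = −(long value) = -R$20.31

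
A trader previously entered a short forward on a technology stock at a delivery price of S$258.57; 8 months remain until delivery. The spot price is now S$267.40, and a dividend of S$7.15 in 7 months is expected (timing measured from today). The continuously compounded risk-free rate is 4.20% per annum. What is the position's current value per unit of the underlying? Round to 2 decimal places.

-S$8.99

PV(remaining dividends) I = 7.15·e^(−0.0420·7/12) = 6.9770
Current forward F = (S − I)·e^(rT) = (267.40 − 6.9770)·e^(0.0420·8/12) = 260.4230 × 1.028396 = 267.8180
Value (long) = (F − K)·e^(−rT) = (267.8180 − 258.57) × 0.972388 = 8.9926
Short position value = −(long value) = -S$8.99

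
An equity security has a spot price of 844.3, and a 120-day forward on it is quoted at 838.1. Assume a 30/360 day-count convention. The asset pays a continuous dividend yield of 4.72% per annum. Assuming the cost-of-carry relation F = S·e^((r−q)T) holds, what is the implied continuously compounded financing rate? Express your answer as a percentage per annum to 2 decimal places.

2.51%

From F = S·e^((r−q)T): (r − q) = ln(F/S)/T
ln(838.1/844.3) = ln(0.992657) = -0.007370
(r − q) = -0.007370 / (120/360) = -0.022110
r = ln(F/S)/T + q = -0.022110 + 0.0472 = 0.025090
r = 2.51%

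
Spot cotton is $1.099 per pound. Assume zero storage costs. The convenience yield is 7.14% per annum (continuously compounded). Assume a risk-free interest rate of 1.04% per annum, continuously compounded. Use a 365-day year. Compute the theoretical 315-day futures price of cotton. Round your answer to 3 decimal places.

Net carry = r + u − y = 0.0104 + 0.0000 − 0.0714 = -0.0610
F = S·e^((r+u−y)T) = 1.099 · e^(-0.0610 × 315/365) = 1.099 · e^-0.052644
= 1.099 × 0.948718 = $1.043 per pound

$1.043 per pound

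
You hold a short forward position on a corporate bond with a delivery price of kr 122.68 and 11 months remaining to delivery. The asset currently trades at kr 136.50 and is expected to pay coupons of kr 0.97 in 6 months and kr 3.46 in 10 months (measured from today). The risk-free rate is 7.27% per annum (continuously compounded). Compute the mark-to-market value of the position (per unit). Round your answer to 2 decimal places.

-kr 17.54

PV(remaining coupons) I = 0.97·e^(−0.0727·6/12) + 3.46·e^(−0.0727·10/12) = 4.1920
Current forward F = (S − I)·e^(rT) = (136.50 − 4.1920)·e^(0.0727·11/12) = 132.3080 × 1.068912 = 141.4256
Value (long) = (F − K)·e^(−rT) = (141.4256 − 122.68) × 0.935530 = 17.5371
Short position value = −(long value) = -kr 17.54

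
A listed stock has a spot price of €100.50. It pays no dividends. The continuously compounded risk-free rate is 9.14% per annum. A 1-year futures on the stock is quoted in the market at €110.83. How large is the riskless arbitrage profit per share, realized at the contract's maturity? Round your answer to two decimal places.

€0.71 per share

Fair futures: F* = S·e^(carry·T), with carry = r = 0.0914
F* = 100.50 · e^(0.0914 × 12/12) = 100.50 · e^0.091400 = 100.50 × 1.095707 = €110.1186
Market €110.83 > fair €110.1186: forward overpriced → cash-and-carry (buy spot, short the forward).
At maturity, profit = |F_mkt − F*| = |110.83 − 110.1186| = €0.71 per share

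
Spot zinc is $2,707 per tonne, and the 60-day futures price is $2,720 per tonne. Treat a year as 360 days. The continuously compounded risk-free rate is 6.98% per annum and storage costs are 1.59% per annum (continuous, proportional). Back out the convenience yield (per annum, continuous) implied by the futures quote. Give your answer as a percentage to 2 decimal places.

F = S·e^((r+u−y)T) ⇒ (r+u−y) = ln(F/S)/T
ln(2720/2707) = 0.004791; /T ⇒ 0.028746
y = r + u − ln(F/S)/T = 0.0698 + 0.0159 − 0.028746 = 0.056954
y = 5.70%

5.70%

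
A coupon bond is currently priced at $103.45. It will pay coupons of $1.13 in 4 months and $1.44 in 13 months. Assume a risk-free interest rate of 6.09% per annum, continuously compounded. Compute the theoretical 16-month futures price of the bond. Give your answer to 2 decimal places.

$109.54

PV(coupons) I = 1.13·e^(−0.0609·4/12) + 1.44·e^(−0.0609·13/12)
I = 1.1073 + 1.3481 = 2.4554
F = (S − I)·e^(rT) = (103.45 − 2.4554) · e^(0.0609·16/12)
= 100.9946 · e^0.081200 = 100.9946 × 1.084588 = $109.54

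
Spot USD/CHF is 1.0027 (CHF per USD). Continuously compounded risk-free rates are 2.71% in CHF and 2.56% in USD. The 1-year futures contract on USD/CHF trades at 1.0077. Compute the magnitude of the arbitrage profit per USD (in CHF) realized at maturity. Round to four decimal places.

Fair futures: F* = S·e^(carry·T), with carry = (r_CHF − r_USD) = 0.0271 − 0.0256 = 0.0015
F* = 1.0027 · e^(0.0015 × 1) = 1.0027 · e^0.001500 = 1.0027 × 1.001501 = 1.0042
Market 1.0077 > fair 1.0042: forward overpriced → cash-and-carry (buy spot, short the forward).
At maturity, profit = |F_mkt − F*| = |1.0077 − 1.0042| = 0.0035 per USD (in CHF)

0.0035 per USD (in CHF)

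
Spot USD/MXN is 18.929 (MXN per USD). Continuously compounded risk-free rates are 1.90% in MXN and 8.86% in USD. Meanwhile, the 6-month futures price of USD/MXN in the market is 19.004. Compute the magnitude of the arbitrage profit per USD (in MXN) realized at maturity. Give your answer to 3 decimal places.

0.722 per USD (in MXN)

Fair futures: F* = S·e^(carry·T), with carry = (r_MXN − r_USD) = 0.0190 − 0.0886 = -0.0696
F* = 18.929 · e^(-0.0696 × 6/12) = 18.929 · e^-0.034800 = 18.929 × 0.965799 = 18.2816
Market 19.004 > fair 18.2816: forward overpriced → cash-and-carry (buy spot, short the forward).
At maturity, profit = |F_mkt − F*| = |19.004 − 18.2816| = 0.722 per USD (in MXN)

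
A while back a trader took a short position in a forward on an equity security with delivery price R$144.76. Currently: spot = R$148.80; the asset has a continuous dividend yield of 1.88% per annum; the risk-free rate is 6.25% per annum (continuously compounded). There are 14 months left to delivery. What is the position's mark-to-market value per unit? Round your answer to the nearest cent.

Current fair forward for the remaining 14 months: F = S·e^((r − q)·T), (r − q) = 0.0625 − 0.0188 = 0.0437
F = 148.80 · e^(0.0437 × 14/12) = 148.80 × 1.052305 = 156.5830
Value of long forward = (F − K)·e^(−rT) = (156.5830 − 144.76) · e^(−0.0625·14/12)
= 11.8230 × 0.929678 = 10.99
Short position value = −(long value) = -R$10.99

-R$10.99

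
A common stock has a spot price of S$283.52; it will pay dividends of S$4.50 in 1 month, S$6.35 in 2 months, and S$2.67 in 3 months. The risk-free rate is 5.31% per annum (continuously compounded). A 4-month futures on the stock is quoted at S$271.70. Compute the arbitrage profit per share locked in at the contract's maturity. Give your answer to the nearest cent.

PV(dividends) I = 4.50·e^(−0.0531·1/12) + 6.35·e^(−0.0531·2/12) + 2.67·e^(−0.0531·3/12) = 13.4090
Fair futures F* = (S − I)·e^(rT) = (283.52 − 13.4090)·e^0.017700 = 270.1110 × 1.017858 = 274.9346
Market S$271.70 < fair 274.9346: forward underpriced → reverse cash-and-carry (short the stock, invest proceeds at r, pay the dividends, go long the forward).
Profit at T = |F_mkt − F*| = |271.70 − 274.9346| = S$3.23 per share

S$3.23 per share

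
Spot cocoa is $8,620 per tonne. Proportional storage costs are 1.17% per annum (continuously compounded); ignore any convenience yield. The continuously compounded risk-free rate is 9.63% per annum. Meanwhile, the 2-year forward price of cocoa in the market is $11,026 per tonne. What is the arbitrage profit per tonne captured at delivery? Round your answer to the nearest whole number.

$328 per tonne

Fair forward: F* = S·e^(carry·T), with carry = (r + u) = 0.0963 + 0.0117 = 0.1080
F* = 8620 · e^(0.1080 × 2) = 8620 · e^0.216000 = 8620 × 1.241102 = $10698.2992
Market $11026 > fair $10698.2992: forward overpriced → cash-and-carry (buy spot, short the forward).
At maturity, profit = |F_mkt − F*| = |11026 − 10698.2992| = $328 per tonne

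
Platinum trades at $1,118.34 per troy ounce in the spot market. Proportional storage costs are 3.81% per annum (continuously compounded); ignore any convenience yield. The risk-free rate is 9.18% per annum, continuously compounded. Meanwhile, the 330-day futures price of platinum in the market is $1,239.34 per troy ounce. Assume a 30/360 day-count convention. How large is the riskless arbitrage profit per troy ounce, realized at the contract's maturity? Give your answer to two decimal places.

Fair futures: F* = S·e^(carry·T), with carry = (r + u) = 0.0918 + 0.0381 = 0.1299
F* = 1118.34 · e^(0.1299 × 330/360) = 1118.34 · e^0.11907500 = 1118.34 × 1.12645440 = $1259.7590
Market $1239.34 < fair $1259.7590: forward underpriced → reverse cash-and-carry (short spot, go long the forward).
At maturity, profit = |F_mkt − F*| = |1239.34 − 1259.7590| = $20.42 per troy ounce

$20.42 per troy ounce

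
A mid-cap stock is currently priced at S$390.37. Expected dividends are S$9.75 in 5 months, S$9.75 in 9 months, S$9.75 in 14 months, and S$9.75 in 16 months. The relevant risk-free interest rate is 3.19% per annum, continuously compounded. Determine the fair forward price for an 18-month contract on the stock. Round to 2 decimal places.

PV(dividends) I = 9.75·e^(−0.0319·5/12) + 9.75·e^(−0.0319·9/12) + 9.75·e^(−0.0319·14/12) + 9.75·e^(−0.0319·16/12)
I = 9.6213 + 9.5195 + 9.3938 + 9.3440 = 37.8786
F = (S − I)·e^(rT) = (390.37 − 37.8786) · e^(0.0319·18/12)
= 352.4914 · e^0.047850 = 352.4914 × 1.049013 = S$369.77

S$369.77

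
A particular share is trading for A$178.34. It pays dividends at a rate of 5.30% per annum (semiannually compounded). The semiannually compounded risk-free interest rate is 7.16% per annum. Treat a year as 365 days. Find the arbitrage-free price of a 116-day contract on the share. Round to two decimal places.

F = S · (1+r/2)^(2T) / (1+q/2)^(2T)
= 178.34 × 1.022609 / 1.016763 = 178.34 × 1.005750
F = A$179.37

A$179.37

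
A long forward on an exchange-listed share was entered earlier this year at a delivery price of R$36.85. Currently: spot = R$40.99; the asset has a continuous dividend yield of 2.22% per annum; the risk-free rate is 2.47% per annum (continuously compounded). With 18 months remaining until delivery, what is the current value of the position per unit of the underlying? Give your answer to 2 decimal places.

R$4.14

Current fair forward for the remaining 18 months: F = S·e^((r − q)·T), (r − q) = 0.0247 − 0.0222 = 0.0025
F = 40.99 · e^(0.0025 × 18/12) = 40.99 × 1.003757 = 41.1440
Value of long forward = (F − K)·e^(−rT) = (41.1440 − 36.85) · e^(−0.0247·18/12)
= 4.2940 × 0.963628 = 4.14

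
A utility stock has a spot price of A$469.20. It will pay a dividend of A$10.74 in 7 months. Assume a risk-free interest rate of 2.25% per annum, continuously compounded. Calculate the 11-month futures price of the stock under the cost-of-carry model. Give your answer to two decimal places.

PV(dividends) I = 10.74·e^(−0.0225·7/12)
I = 10.6000
F = (S − I)·e^(rT) = (469.20 − 10.6000) · e^(0.0225·11/12)
= 458.6000 · e^0.020625 = 458.6000 × 1.020839 = A$468.16

A$468.16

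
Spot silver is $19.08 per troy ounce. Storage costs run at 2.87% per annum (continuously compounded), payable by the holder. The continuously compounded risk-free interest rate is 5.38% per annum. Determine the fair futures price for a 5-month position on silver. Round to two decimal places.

$19.75 per troy ounce

Net carry = r + u − y = 0.0538 + 0.0287 − 0.0000 = 0.0825
F = S·e^((r+u−y)T) = 19.08 · e^(0.0825 × 5/12) = 19.08 · e^0.034375
= 19.08 × 1.034973 = $19.75 per troy ounce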